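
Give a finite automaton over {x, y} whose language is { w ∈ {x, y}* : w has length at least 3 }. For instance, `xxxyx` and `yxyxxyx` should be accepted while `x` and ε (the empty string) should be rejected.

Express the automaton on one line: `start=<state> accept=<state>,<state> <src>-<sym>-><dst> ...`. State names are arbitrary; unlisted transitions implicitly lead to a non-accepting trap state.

start=A accept=D,E A-x->B A-y->B B-x->C B-y->C C-x->D C-y->D D-x->E D-y->E E-x->E E-y->E

We only need to distinguish lengths 0, 1, …, 3, and '>3'. Chain A → B → C → D → E on every symbol, with E looping. Accepting states: {D, E}.
With 5 states:
       x  y 
>  A   B  B 
   B   C  C 
   C   D  D 
 * D   E  E 
 * E   E  E 
(> = start, * = accepting)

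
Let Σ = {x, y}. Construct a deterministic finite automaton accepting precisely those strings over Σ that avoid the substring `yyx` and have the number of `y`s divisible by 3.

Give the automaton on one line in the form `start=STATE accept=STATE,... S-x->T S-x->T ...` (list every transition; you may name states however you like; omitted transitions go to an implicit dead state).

Handle the two conditions separately and then intersect. One (4 states) tracks partial matches of the forbidden pattern `yyx`; the other (3 states) tracks the count of `y`s modulo 3. Each combined state is a pair, one component from each; accept when both components accept. Equivalent product states are then merged.
        x   y  
>* q0   q0  q1 
   q1   q2  q3 
   q2   q2  q4 
   q3   q5  q6 
   q4   q7  q6 
   q5   q5  q5 
 * q6   q5  q8 
   q7   q7  q9 
   q8   q5  q3 
 * q9   q0  q8 
(> = start, * = accepting)

start=q0 accept=q0,q6,q9 q0-x->q0 q0-y->q1 q1-x->q2 q1-y->q3 q2-x->q2 q2-y->q4 q3-x->q5 q3-y->q6 q4-x->q7 q4-y->q6 q5-x->q5 q5-y->q5 q6-x->q5 q6-y->q8 q7-x->q7 q7-y->q9 q8-x->q5 q8-y->q3 q9-x->q0 q9-y->q8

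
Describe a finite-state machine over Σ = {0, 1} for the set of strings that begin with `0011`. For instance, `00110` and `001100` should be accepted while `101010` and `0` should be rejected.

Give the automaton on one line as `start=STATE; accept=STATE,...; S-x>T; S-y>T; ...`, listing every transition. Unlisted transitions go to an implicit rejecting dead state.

Check the first 4 symbols one by one: q0 through q3 record how many have matched `0011` so far; any wrong symbol goes to the dead state q5. After all 4 match we enter the accepting sink q4.
A 6-state machine:
        0   1  
>  q0   q1  q5 
   q1   q2  q5 
   q2   q5  q3 
   q3   q5  q4 
 * q4   q4  q4 
   q5   q5  q5 
(> = start, * = accepting)

start=q0; accept=q4; q0-0>q1; q0-1>q5; q1-0>q2; q1-1>q5; q2-0>q5; q2-1>q3; q3-0>q5; q3-1>q4; q4-0>q4; q4-1>q4; q5-0>q5; q5-1>q5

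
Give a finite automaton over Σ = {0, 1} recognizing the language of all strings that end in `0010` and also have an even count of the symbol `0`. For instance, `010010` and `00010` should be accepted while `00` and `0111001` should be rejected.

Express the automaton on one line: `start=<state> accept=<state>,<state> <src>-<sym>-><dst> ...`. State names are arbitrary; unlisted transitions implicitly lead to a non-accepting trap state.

Handle the two conditions separately and then intersect. One (5 states) tracks how much of the suffix `0010` has currently been matched; the other (2 states) tracks the count of `0`s modulo 2. Each combined state is a pair, one component from each; accept when both components accept. Equivalent product states are then merged.
With 6 states:
        0   1  
>  q0   q1  q0 
   q1   q2  q1 
   q2   q3  q0 
   q3   q2  q4 
   q4   q5  q1 
 * q5   q3  q0 
(> = start, * = accepting)

start=q0 accept=q5 q0-0->q1 q0-1->q0 q1-0->q2 q1-1->q1 q2-0->q3 q2-1->q0 q3-0->q2 q3-1->q4 q4-0->q5 q4-1->q1 q5-0->q3 q5-1->q0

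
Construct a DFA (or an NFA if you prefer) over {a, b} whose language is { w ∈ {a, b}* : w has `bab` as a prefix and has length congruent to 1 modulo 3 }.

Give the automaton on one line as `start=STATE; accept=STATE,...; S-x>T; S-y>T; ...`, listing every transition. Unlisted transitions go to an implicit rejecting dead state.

start=s0; accept=s7; s0-a>s1; s0-b>s2; s1-a>s3; s1-b>s3; s2-a>s4; s2-b>s3; s3-a>s5; s3-b>s5; s4-a>s5; s4-b>s6; s5-a>s1; s5-b>s1; s6-a>s7; s6-b>s7; s7-a>s8; s7-b>s8; s8-a>s6; s8-b>s6

Build one automaton per condition and run them in lockstep. One (5 states) tracks whether the input so far still matches the prefix `bab`; the other (3 states) tracks the input length modulo 3. Each combined state is a pair, one component from each; accept when both components accept.
        a   b  
>  s0   s1  s2 
   s1   s3  s3 
   s2   s4  s3 
   s3   s5  s5 
   s4   s5  s6 
   s5   s1  s1 
   s6   s7  s7 
 * s7   s8  s8 
   s8   s6  s6 
(> = start, * = accepting)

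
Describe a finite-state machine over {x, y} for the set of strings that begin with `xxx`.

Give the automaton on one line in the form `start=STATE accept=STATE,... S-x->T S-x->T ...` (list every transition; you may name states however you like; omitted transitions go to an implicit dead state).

Walk along `xxx` while the input agrees: from q0 take `x` to q1, and so on. Any deviation drops to the rejecting sink q4. Once q3 is reached the prefix is confirmed and every continuation is accepted.
With 5 states:
        x   y  
>  q0   q1  q4 
   q1   q2  q4 
   q2   q3  q4 
 * q3   q3  q3 
   q4   q4  q4 
(> = start, * = accepting)

start=q0 accept=q3 q0-x->q1 q0-y->q4 q1-x->q2 q1-y->q4 q2-x->q3 q2-y->q4 q3-x->q3 q3-y->q3 q4-x->q4 q4-y->q4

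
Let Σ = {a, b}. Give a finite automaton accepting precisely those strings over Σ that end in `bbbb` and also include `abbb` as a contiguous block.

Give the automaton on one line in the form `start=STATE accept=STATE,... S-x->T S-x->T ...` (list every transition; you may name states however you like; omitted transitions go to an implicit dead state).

Run two small machines in parallel and take their product. The first has 5 states tracking how much of the suffix `bbbb` has currently been matched; the second has 5 states tracking whether and how much of `abbb` has been seen. A product state is a pair (one from each), accepting exactly when both do.
13 states suffice.
          a    b  
>  s0     s1   s2 
   s1     s1   s3 
   s2     s1   s4 
   s3     s1   s5 
   s4     s1   s6 
   s5     s1   s7 
   s6     s1   s8 
   s7     s9  s10 
   s8     s1   s8 
   s9     s9  s11 
 * s10    s9  s10 
   s11    s9  s12 
   s12    s9   s7 
(> = start, * = accepting)

start=s0 accept=s10 s0-a->s1 s0-b->s2 s1-a->s1 s1-b->s3 s2-a->s1 s2-b->s4 s3-a->s1 s3-b->s5 s4-a->s1 s4-b->s6 s5-a->s1 s5-b->s7 s6-a->s1 s6-b->s8 s7-a->s9 s7-b->s10 s8-a->s1 s8-b->s8 s9-a->s9 s9-b->s11 s10-a->s9 s10-b->s10 s11-a->s9 s11-b->s12 s12-a->s9 s12-b->s7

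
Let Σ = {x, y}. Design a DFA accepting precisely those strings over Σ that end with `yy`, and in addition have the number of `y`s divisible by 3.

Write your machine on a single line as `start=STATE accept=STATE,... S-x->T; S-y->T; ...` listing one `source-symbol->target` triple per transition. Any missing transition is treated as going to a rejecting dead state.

Handle the two conditions separately and then intersect. The first has 3 states tracking how much of the suffix `yy` has currently been matched; the second has 3 states tracking the count of `y`s modulo 3. A product state is a pair (one from each), accepting exactly when both do.
9 states suffice.
       x  y 
>  A   A  B 
   B   C  D 
   C   C  E 
   D   F  G 
   E   F  G 
   F   F  H 
 * G   A  I 
   H   A  I 
   I   C  D 
(> = start, * = accepting)

start=A; accept=G; A-x->A; A-y->B; B-x->C; B-y->D; C-x->C; C-y->E; D-x->F; D-y->G; E-x->F; E-y->G; F-x->F; F-y->H; G-x->A; G-y->I; H-x->A; H-y->I; I-x->C; I-y->D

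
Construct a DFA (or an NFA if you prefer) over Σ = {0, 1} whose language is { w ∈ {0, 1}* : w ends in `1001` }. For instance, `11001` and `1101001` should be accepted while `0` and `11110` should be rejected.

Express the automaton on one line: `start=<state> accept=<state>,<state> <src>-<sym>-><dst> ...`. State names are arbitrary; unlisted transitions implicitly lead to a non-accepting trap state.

start=q0 accept=q4 q0-0->q0 q0-1->q1 q1-0->q2 q1-1->q1 q2-0->q3 q2-1->q1 q3-0->q0 q3-1->q4 q4-0->q2 q4-1->q1

Let each state record the length of the longest suffix of the input read so far that is also a prefix of `1001`. q1 means the last symbol is `1`; q2 means the last 2 symbols are `10`; q3 means the last 3 symbols are `100`; q4 means the last 4 symbols are `1001`. Accept only at q4, where the string currently ends in `1001`.
A 5-state machine:
        0   1  
>  q0   q0  q1 
   q1   q2  q1 
   q2   q3  q1 
   q3   q0  q4 
 * q4   q2  q1 
(> = start, * = accepting)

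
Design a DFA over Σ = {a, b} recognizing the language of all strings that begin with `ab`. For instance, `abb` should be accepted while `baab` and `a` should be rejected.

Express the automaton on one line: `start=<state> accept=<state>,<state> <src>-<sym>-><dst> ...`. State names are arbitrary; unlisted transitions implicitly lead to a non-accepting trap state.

Check the first 2 symbols one by one: q0 through q1 record how many have matched `ab` so far; any wrong symbol goes to the dead state q3. After all 2 match we enter the accepting sink q2.
        a   b  
>  q0   q1  q3 
   q1   q3  q2 
 * q2   q2  q2 
   q3   q3  q3 
(> = start, * = accepting)

start=q0 accept=q2 q0-a->q1 q0-b->q3 q1-a->q3 q1-b->q2 q2-a->q2 q2-b->q2 q3-a->q3 q3-b->q3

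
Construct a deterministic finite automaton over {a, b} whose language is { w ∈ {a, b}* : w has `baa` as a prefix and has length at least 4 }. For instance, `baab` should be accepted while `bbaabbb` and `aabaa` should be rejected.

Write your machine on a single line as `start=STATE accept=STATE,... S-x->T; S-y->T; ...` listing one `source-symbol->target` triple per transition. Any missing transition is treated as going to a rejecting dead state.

Handle the two conditions separately and then intersect. One (5 states) tracks whether the input so far still matches the prefix `baa`; the other (6 states) tracks the input length, saturating at 5. Each combined state is a pair, one component from each; accept when both components accept.
          a    b  
>  q0     q1   q2 
   q1     q3   q3 
   q2     q4   q3 
   q3     q5   q5 
   q4     q6   q5 
   q5     q7   q7 
   q6     q8   q8 
   q7     q9   q9 
 * q8    q10  q10 
   q9     q9   q9 
 * q10   q10  q10 
(> = start, * = accepting)

start=q0; accept=q8,q10; q0-a->q1; q0-b->q2; q1-a->q3; q1-b->q3; q2-a->q4; q2-b->q3; q3-a->q5; q3-b->q5; q4-a->q6; q4-b->q5; q5-a->q7; q5-b->q7; q6-a->q8; q6-b->q8; q7-a->q9; q7-b->q9; q8-a->q10; q8-b->q10; q9-a->q9; q9-b->q9; q10-a->q10; q10-b->q10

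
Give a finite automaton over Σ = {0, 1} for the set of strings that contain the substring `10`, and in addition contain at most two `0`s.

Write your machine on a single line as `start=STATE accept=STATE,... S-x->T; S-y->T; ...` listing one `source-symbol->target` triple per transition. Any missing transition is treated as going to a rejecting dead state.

Run two small machines in parallel and take their product. One (3 states) tracks whether and how much of `10` has been seen; the other (4 states) tracks the count of `0`s, saturating at 3. Each combined state is a pair, one component from each; accept when both components accept. Minimizing collapses redundant product states.
A 7-state machine:
        0   1  
>  q0   q1  q2 
   q1   q3  q4 
   q2   q5  q2 
   q3   q3  q3 
   q4   q6  q4 
 * q5   q6  q5 
 * q6   q3  q6 
(> = start, * = accepting)

start=q0; accept=q5,q6; q0-0->q1; q0-1->q2; q1-0->q3; q1-1->q4; q2-0->q5; q2-1->q2; q3-0->q3; q3-1->q3; q4-0->q6; q4-1->q4; q5-0->q6; q5-1->q5; q6-0->q3; q6-1->q6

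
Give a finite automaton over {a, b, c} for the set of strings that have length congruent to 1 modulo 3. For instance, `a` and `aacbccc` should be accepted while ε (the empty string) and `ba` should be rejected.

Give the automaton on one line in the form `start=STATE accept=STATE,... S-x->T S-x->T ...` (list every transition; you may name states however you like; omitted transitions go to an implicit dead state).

Count input length modulo 3: every symbol advances one step around the cycle s0 → s1 → s2 → s0. Accept at s1.
        a   b   c  
>  s0   s1  s1  s1 
 * s1   s2  s2  s2 
   s2   s0  s0  s0 
(> = start, * = accepting)

start=s0 accept=s1 s0-a->s1 s0-b->s1 s0-c->s1 s1-a->s2 s1-b->s2 s1-c->s2 s2-a->s0 s2-b->s0 s2-c->s0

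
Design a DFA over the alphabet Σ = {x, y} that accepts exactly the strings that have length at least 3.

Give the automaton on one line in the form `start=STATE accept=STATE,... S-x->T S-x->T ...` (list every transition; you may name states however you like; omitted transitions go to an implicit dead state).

We only need to distinguish lengths 0, 1, …, 3, and '>3'. Chain s0 → s1 → s2 → s3 → s4 on every symbol, with s4 looping. Accepting states: {s3, s4}.
        x   y  
>  s0   s1  s1 
   s1   s2  s2 
   s2   s3  s3 
 * s3   s4  s4 
 * s4   s4  s4 
(> = start, * = accepting)

start=s0 accept=s3,s4 s0-x->s1 s0-y->s1 s1-x->s2 s1-y->s2 s2-x->s3 s2-y->s3 s3-x->s4 s3-y->s4 s4-x->s4 s4-y->s4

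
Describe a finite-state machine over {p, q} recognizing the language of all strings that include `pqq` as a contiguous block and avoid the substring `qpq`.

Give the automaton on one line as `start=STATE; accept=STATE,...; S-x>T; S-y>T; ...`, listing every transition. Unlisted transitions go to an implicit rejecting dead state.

Run two small machines in parallel and take their product. One (4 states) tracks whether and how much of `pqq` has been seen; the other (4 states) tracks partial matches of the forbidden pattern `qpq`. Each combined state is a pair, one component from each; accept when both components accept.
          p    q  
>  S0     S1   S2 
   S1     S1   S3 
   S2     S4   S2 
   S3     S4   S5 
   S4     S1   S6 
 * S5     S7   S5 
   S6     S8   S9 
 * S7    S10   S9 
   S8     S8   S6 
   S9     S9   S9 
 * S10   S10   S5 
(> = start, * = accepting)

start=S0; accept=S5,S7,S10; S0-p>S1; S0-q>S2; S1-p>S1; S1-q>S3; S2-p>S4; S2-q>S2; S3-p>S4; S3-q>S5; S4-p>S1; S4-q>S6; S5-p>S7; S5-q>S5; S6-p>S8; S6-q>S9; S7-p>S10; S7-q>S9; S8-p>S8; S8-q>S6; S9-p>S9; S9-q>S9; S10-p>S10; S10-q>S5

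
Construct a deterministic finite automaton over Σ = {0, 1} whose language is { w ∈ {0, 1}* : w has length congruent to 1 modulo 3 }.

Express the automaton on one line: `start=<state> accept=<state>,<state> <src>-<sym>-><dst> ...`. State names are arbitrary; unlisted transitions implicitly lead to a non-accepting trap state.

Count input length modulo 3: every symbol advances one step around the cycle A → B → C → A. Accept at B.
With 3 states:
       0  1 
>  A   B  B 
 * B   C  C 
   C   A  A 
(> = start, * = accepting)

start=A accept=B A-0->B A-1->B B-0->C B-1->C C-0->A C-1->A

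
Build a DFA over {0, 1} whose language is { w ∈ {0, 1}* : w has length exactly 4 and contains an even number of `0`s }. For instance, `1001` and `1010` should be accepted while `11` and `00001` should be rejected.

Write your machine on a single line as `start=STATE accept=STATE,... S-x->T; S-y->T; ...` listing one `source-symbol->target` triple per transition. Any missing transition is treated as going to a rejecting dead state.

Build one automaton per condition and run them in lockstep. The first has 6 states tracking the input length, saturating at 5; the second has 2 states tracking the count of `0`s modulo 2. A product state is a pair (one from each), accepting exactly when both do. After merging equivalent states the machine shrinks.
9 states suffice.
        0   1  
>  S0   S1  S2 
   S1   S3  S4 
   S2   S4  S3 
   S3   S5  S6 
   S4   S6  S5 
   S5   S7  S8 
   S6   S8  S7 
 * S7   S8  S8 
   S8   S8  S8 
(> = start, * = accepting)

start=S0; accept=S7; S0-0->S1; S0-1->S2; S1-0->S3; S1-1->S4; S2-0->S4; S2-1->S3; S3-0->S5; S3-1->S6; S4-0->S6; S4-1->S5; S5-0->S7; S5-1->S8; S6-0->S8; S6-1->S7; S7-0->S8; S7-1->S8; S8-0->S8; S8-1->S8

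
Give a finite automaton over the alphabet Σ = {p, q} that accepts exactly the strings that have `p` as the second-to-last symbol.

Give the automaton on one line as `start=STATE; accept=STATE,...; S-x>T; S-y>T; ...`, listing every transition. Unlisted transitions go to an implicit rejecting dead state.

start=A; accept=D,E; A-p>B; A-q>C; B-p>D; B-q>E; C-p>F; C-q>G; D-p>D; D-q>E; E-p>F; E-q>G; F-p>D; F-q>E; G-p>F; G-q>G

Because acceptance depends on a position counted from the end, the machine has to buffer the most recent 2 symbols. Make each state the string of the last up-to-2 symbols read; on input `x` shift the window left and append `x`. Accept when the buffered window has length 2 and begins with `p`.
7 states suffice.
       p  q 
>  A   B  C 
   B   D  E 
   C   F  G 
 * D   D  E 
 * E   F  G 
   F   D  E 
   G   F  G 
(> = start, * = accepting)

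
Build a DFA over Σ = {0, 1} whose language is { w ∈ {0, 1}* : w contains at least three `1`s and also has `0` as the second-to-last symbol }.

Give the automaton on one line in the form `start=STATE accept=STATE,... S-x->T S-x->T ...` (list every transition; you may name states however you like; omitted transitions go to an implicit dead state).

start=s0 accept=s5,s7 s0-0->s0 s0-1->s1 s1-0->s1 s1-1->s2 s2-0->s3 s2-1->s4 s3-0->s3 s3-1->s5 s4-0->s6 s4-1->s4 s5-0->s6 s5-1->s4 s6-0->s7 s6-1->s5 s7-0->s7 s7-1->s5

Run two small machines in parallel and take their product. The first has 5 states tracking the count of `1`s, saturating at 4; the second has 7 states tracking the last 2 symbols read. A product state is a pair (one from each), accepting exactly when both do. Equivalent product states are then merged.
        0   1  
>  s0   s0  s1 
   s1   s1  s2 
   s2   s3  s4 
   s3   s3  s5 
   s4   s6  s4 
 * s5   s6  s4 
   s6   s7  s5 
 * s7   s7  s5 
(> = start, * = accepting)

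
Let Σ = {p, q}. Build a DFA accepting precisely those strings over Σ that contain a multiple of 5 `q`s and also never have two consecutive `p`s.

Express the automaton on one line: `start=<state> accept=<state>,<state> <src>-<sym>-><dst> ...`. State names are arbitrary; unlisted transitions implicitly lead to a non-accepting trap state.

start=A accept=A,B A-p->B A-q->C B-p->D B-q->C C-p->E C-q->F D-p->D D-q->D E-p->D E-q->F F-p->G F-q->H G-p->D G-q->H H-p->I H-q->J I-p->D I-q->J J-p->K J-q->A K-p->D K-q->A

Build one automaton per condition and run them in lockstep. One (5 states) tracks the count of `q`s modulo 5; the other (3 states) tracks partial matches of the forbidden pattern `pp`. Each combined state is a pair, one component from each; accept when both components accept. After merging equivalent states the machine shrinks.
With 11 states:
       p  q 
>* A   B  C 
 * B   D  C 
   C   E  F 
   D   D  D 
   E   D  F 
   F   G  H 
   G   D  H 
   H   I  J 
   I   D  J 
   J   K  A 
   K   D  A 
(> = start, * = accepting)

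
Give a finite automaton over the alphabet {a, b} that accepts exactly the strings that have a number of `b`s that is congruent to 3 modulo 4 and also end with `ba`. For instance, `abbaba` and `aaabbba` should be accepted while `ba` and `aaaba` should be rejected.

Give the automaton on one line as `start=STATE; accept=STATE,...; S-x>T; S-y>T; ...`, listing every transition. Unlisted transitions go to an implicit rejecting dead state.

start=S0; accept=S4; S0-a>S0; S0-b>S1; S1-a>S1; S1-b>S2; S2-a>S2; S2-b>S3; S3-a>S4; S3-b>S0; S4-a>S5; S4-b>S0; S5-a>S5; S5-b>S0

Build one automaton per condition and run them in lockstep. One (4 states) tracks the count of `b`s modulo 4; the other (3 states) tracks how much of the suffix `ba` has currently been matched. Each combined state is a pair, one component from each; accept when both components accept. Equivalent product states are then merged.
With 6 states:
        a   b  
>  S0   S0  S1 
   S1   S1  S2 
   S2   S2  S3 
   S3   S4  S0 
 * S4   S5  S0 
   S5   S5  S0 
(> = start, * = accepting)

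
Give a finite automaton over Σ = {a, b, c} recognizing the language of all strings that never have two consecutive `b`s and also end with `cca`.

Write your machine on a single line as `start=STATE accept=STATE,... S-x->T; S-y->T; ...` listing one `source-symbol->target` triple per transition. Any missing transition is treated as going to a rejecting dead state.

start=s0; accept=s5; s0-a->s0; s0-b->s1; s0-c->s2; s1-a->s0; s1-b->s3; s1-c->s2; s2-a->s0; s2-b->s1; s2-c->s4; s3-a->s3; s3-b->s3; s3-c->s3; s4-a->s5; s4-b->s1; s4-c->s4; s5-a->s0; s5-b->s1; s5-c->s2

Build one automaton per condition and run them in lockstep. The first has 3 states tracking partial matches of the forbidden pattern `bb`; the second has 4 states tracking how much of the suffix `cca` has currently been matched. A product state is a pair (one from each), accepting exactly when both do. After merging equivalent states the machine shrinks.
6 states suffice.
        a   b   c  
>  s0   s0  s1  s2 
   s1   s0  s3  s2 
   s2   s0  s1  s4 
   s3   s3  s3  s3 
   s4   s5  s1  s4 
 * s5   s0  s1  s2 
(> = start, * = accepting)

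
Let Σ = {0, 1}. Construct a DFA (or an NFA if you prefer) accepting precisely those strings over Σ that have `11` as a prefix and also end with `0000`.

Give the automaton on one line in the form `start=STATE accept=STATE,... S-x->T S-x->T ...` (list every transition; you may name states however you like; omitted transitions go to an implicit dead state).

Build one automaton per condition and run them in lockstep. One (4 states) tracks whether the input so far still matches the prefix `11`; the other (5 states) tracks how much of the suffix `0000` has currently been matched. Each combined state is a pair, one component from each; accept when both components accept. Equivalent product states are then merged.
8 states suffice.
        0   1  
>  S0   S1  S2 
   S1   S1  S1 
   S2   S1  S3 
   S3   S4  S3 
   S4   S5  S3 
   S5   S6  S3 
   S6   S7  S3 
 * S7   S7  S3 
(> = start, * = accepting)

start=S0 accept=S7 S0-0->S1 S0-1->S2 S1-0->S1 S1-1->S1 S2-0->S1 S2-1->S3 S3-0->S4 S3-1->S3 S4-0->S5 S4-1->S3 S5-0->S6 S5-1->S3 S6-0->S7 S6-1->S3 S7-0->S7 S7-1->S3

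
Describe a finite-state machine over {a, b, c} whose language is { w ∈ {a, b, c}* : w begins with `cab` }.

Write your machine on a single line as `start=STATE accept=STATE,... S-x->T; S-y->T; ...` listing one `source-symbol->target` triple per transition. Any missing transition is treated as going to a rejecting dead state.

start=q0; accept=q3; q0-a->q4; q0-b->q4; q0-c->q1; q1-a->q2; q1-b->q4; q1-c->q4; q2-a->q4; q2-b->q3; q2-c->q4; q3-a->q3; q3-b->q3; q3-c->q3; q4-a->q4; q4-b->q4; q4-c->q4

Walk along `cab` while the input agrees: from q0 take `c` to q1, and so on. Any deviation drops to the rejecting sink q4. Once q3 is reached the prefix is confirmed and every continuation is accepted.
        a   b   c  
>  q0   q4  q4  q1 
   q1   q2  q4  q4 
   q2   q4  q3  q4 
 * q3   q3  q3  q3 
   q4   q4  q4  q4 
(> = start, * = accepting)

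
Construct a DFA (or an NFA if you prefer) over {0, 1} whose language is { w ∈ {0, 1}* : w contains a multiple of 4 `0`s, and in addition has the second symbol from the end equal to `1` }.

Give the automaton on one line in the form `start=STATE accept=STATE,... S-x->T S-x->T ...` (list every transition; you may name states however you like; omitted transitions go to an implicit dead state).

Run two small machines in parallel and take their product. The first has 4 states tracking the count of `0`s modulo 4; the second has 7 states tracking the last 2 symbols read. A product state is a pair (one from each), accepting exactly when both do.
          0    1  
>  S0     S1   S2 
   S1     S3   S4 
   S2     S5   S6 
   S3     S7   S8 
   S4     S9  S10 
   S5     S3   S4 
 * S6     S5   S6 
   S7    S11  S12 
   S8    S13  S14 
   S9     S7   S8 
   S10    S9  S10 
   S11   S15  S16 
   S12   S17  S18 
   S13   S11  S12 
   S14   S13  S14 
   S15    S3   S4 
   S16    S5   S6 
 * S17   S15  S16 
   S18   S17  S18 
(> = start, * = accepting)

start=S0 accept=S6,S17 S0-0->S1 S0-1->S2 S1-0->S3 S1-1->S4 S2-0->S5 S2-1->S6 S3-0->S7 S3-1->S8 S4-0->S9 S4-1->S10 S5-0->S3 S5-1->S4 S6-0->S5 S6-1->S6 S7-0->S11 S7-1->S12 S8-0->S13 S8-1->S14 S9-0->S7 S9-1->S8 S10-0->S9 S10-1->S10 S11-0->S15 S11-1->S16 S12-0->S17 S12-1->S18 S13-0->S11 S13-1->S12 S14-0->S13 S14-1->S14 S15-0->S3 S15-1->S4 S16-0->S5 S16-1->S6 S17-0->S15 S17-1->S16 S18-0->S17 S18-1->S18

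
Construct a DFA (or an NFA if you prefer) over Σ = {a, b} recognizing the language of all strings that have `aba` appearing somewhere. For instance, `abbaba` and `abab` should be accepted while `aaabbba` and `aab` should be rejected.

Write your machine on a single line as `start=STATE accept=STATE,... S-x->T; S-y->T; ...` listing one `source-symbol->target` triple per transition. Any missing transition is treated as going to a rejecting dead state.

start=q0; accept=q3; q0-a->q1; q0-b->q0; q1-a->q1; q1-b->q2; q2-a->q3; q2-b->q0; q3-a->q3; q3-b->q3

Track how much of `aba` has been matched so far: state q0 is no progress, q3 is the absorbing accept state reached once `aba` has occurred. Intermediate states record partial matches; on a mismatch, fall back to the longest reusable overlap.
        a   b  
>  q0   q1  q0 
   q1   q1  q2 
   q2   q3  q0 
 * q3   q3  q3 
(> = start, * = accepting)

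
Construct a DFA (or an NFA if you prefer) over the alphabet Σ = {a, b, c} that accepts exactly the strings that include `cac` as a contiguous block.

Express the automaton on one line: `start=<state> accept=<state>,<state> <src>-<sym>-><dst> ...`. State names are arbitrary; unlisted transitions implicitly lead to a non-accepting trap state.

Track how much of `cac` has been matched so far: state q0 is no progress, q3 is the absorbing accept state reached once `cac` has occurred. Intermediate states record partial matches; on a mismatch, fall back to the longest reusable overlap.
A 4-state machine:
        a   b   c  
>  q0   q0  q0  q1 
   q1   q2  q0  q1 
   q2   q0  q0  q3 
 * q3   q3  q3  q3 
(> = start, * = accepting)

start=q0 accept=q3 q0-a->q0 q0-b->q0 q0-c->q1 q1-a->q2 q1-b->q0 q1-c->q1 q2-a->q0 q2-b->q0 q2-c->q3 q3-a->q3 q3-b->q3 q3-c->q3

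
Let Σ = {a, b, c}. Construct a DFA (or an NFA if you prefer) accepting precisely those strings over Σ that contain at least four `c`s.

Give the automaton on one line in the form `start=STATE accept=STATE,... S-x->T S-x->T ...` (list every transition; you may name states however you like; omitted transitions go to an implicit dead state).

Only the number of `c`s matters, and only up to 5. Make a chain q0 → q1 → q2 → q3 → q4 → q5 advanced by each `c` (with q5 absorbing); every other symbol self-loops. The accepting set is {q4, q5}.
A 6-state machine:
        a   b   c  
>  q0   q0  q0  q1 
   q1   q1  q1  q2 
   q2   q2  q2  q3 
   q3   q3  q3  q4 
 * q4   q4  q4  q5 
 * q5   q5  q5  q5 
(> = start, * = accepting)

start=q0 accept=q4,q5 q0-a->q0 q0-b->q0 q0-c->q1 q1-a->q1 q1-b->q1 q1-c->q2 q2-a->q2 q2-b->q2 q2-c->q3 q3-a->q3 q3-b->q3 q3-c->q4 q4-a->q4 q4-b->q4 q4-c->q5 q5-a->q5 q5-b->q5 q5-c->q5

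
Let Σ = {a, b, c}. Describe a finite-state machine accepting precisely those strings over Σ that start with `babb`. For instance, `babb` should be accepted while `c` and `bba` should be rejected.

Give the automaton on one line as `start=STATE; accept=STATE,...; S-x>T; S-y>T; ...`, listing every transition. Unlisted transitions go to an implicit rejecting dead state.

start=s0; accept=s4; s0-a>s5; s0-b>s1; s0-c>s5; s1-a>s2; s1-b>s5; s1-c>s5; s2-a>s5; s2-b>s3; s2-c>s5; s3-a>s5; s3-b>s4; s3-c>s5; s4-a>s4; s4-b>s4; s4-c>s4; s5-a>s5; s5-b>s5; s5-c>s5

Walk along `babb` while the input agrees: from s0 take `b` to s1, and so on. Any deviation drops to the rejecting sink s5. Once s4 is reached the prefix is confirmed and every continuation is accepted.
6 states suffice.
        a   b   c  
>  s0   s5  s1  s5 
   s1   s2  s5  s5 
   s2   s5  s3  s5 
   s3   s5  s4  s5 
 * s4   s4  s4  s4 
   s5   s5  s5  s5 
(> = start, * = accepting)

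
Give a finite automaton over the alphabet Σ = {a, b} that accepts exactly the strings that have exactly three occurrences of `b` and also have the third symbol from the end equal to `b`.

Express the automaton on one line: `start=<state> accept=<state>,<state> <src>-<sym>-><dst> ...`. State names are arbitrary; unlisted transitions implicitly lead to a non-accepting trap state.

start=s0 accept=s6,s9,s10,s14 s0-a->s0 s0-b->s1 s1-a->s2 s1-b->s3 s2-a->s2 s2-b->s4 s3-a->s5 s3-b->s6 s4-a->s5 s4-b->s7 s5-a->s8 s5-b->s9 s6-a->s10 s6-b->s11 s7-a->s10 s7-b->s11 s8-a->s8 s8-b->s12 s9-a->s13 s9-b->s11 s10-a->s14 s10-b->s11 s11-a->s11 s11-b->s11 s12-a->s13 s12-b->s11 s13-a->s14 s13-b->s11 s14-a->s11 s14-b->s11

Build one automaton per condition and run them in lockstep. One (5 states) tracks the count of `b`s, saturating at 4; the other (15 states) tracks the last 3 symbols read. Each combined state is a pair, one component from each; accept when both components accept. Equivalent product states are then merged.
With 15 states:
          a    b  
>  s0     s0   s1 
   s1     s2   s3 
   s2     s2   s4 
   s3     s5   s6 
   s4     s5   s7 
   s5     s8   s9 
 * s6    s10  s11 
   s7    s10  s11 
   s8     s8  s12 
 * s9    s13  s11 
 * s10   s14  s11 
   s11   s11  s11 
   s12   s13  s11 
   s13   s14  s11 
 * s14   s11  s11 
(> = start, * = accepting)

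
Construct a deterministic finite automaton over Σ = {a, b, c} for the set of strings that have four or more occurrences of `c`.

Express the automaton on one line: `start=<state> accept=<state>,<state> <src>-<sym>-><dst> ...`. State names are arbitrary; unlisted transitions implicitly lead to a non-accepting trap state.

start=q0 accept=q4,q5 q0-a->q0 q0-b->q0 q0-c->q1 q1-a->q1 q1-b->q1 q1-c->q2 q2-a->q2 q2-b->q2 q2-c->q3 q3-a->q3 q3-b->q3 q3-c->q4 q4-a->q4 q4-b->q4 q4-c->q5 q5-a->q5 q5-b->q5 q5-c->q5

Count `c`s, saturating at 5: states q0 through q4 mean 0 through 4 `c`s seen; q5 means more than 4. Each `c` increments (capped at q5); other symbols loop. Accept from {q4, q5}.
        a   b   c  
>  q0   q0  q0  q1 
   q1   q1  q1  q2 
   q2   q2  q2  q3 
   q3   q3  q3  q4 
 * q4   q4  q4  q5 
 * q5   q5  q5  q5 
(> = start, * = accepting)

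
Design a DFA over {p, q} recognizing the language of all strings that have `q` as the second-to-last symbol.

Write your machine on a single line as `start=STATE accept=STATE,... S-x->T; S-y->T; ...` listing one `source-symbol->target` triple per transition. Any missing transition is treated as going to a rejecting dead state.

start=A; accept=F,G; A-p->B; A-q->C; B-p->D; B-q->E; C-p->F; C-q->G; D-p->D; D-q->E; E-p->F; E-q->G; F-p->D; F-q->E; G-p->F; G-q->G

Because acceptance depends on a position counted from the end, the machine has to buffer the most recent 2 symbols. Make each state the string of the last up-to-2 symbols read; on input `x` shift the window left and append `x`. Accept when the buffered window has length 2 and begins with `q`.
       p  q 
>  A   B  C 
   B   D  E 
   C   F  G 
   D   D  E 
   E   F  G 
 * F   D  E 
 * G   F  G 
(> = start, * = accepting)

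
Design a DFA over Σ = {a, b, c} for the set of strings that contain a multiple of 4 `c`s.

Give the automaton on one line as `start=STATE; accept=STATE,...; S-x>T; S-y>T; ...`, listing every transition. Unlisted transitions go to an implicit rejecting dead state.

The only thing that matters is how many `c`s have appeared, reduced mod 4. Use one state per residue: s0 for 0, …, s3 for 3. Reading `c` moves to the next residue; anything else stays put. s0 is accepting.
A 4-state machine:
        a   b   c  
>* s0   s0  s0  s1 
   s1   s1  s1  s2 
   s2   s2  s2  s3 
   s3   s3  s3  s0 
(> = start, * = accepting)

start=s0; accept=s0; s0-a>s0; s0-b>s0; s0-c>s1; s1-a>s1; s1-b>s1; s1-c>s2; s2-a>s2; s2-b>s2; s2-c>s3; s3-a>s3; s3-b>s3; s3-c>s0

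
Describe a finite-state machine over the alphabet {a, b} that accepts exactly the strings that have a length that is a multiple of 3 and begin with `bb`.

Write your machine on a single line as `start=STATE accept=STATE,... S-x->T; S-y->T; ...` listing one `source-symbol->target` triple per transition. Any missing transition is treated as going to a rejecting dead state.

start=q0; accept=q6; q0-a->q1; q0-b->q2; q1-a->q3; q1-b->q3; q2-a->q3; q2-b->q4; q3-a->q5; q3-b->q5; q4-a->q6; q4-b->q6; q5-a->q1; q5-b->q1; q6-a->q7; q6-b->q7; q7-a->q4; q7-b->q4

Run two small machines in parallel and take their product. The first has 3 states tracking the input length modulo 3; the second has 4 states tracking whether the input so far still matches the prefix `bb`. A product state is a pair (one from each), accepting exactly when both do.
8 states suffice.
        a   b  
>  q0   q1  q2 
   q1   q3  q3 
   q2   q3  q4 
   q3   q5  q5 
   q4   q6  q6 
   q5   q1  q1 
 * q6   q7  q7 
   q7   q4  q4 
(> = start, * = accepting)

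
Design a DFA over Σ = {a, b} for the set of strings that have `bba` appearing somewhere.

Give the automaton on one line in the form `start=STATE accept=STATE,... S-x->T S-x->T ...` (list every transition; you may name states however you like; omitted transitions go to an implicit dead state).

start=s0 accept=s3 s0-a->s0 s0-b->s1 s1-a->s0 s1-b->s2 s2-a->s3 s2-b->s2 s3-a->s3 s3-b->s3

States s0..s2 record the length of the longest prefix of `bba` that matches the current input suffix. Reaching s3 means `bba` has been seen, and we stay there forever. Accept from s3.
A 4-state machine:
        a   b  
>  s0   s0  s1 
   s1   s0  s2 
   s2   s3  s2 
 * s3   s3  s3 
(> = start, * = accepting)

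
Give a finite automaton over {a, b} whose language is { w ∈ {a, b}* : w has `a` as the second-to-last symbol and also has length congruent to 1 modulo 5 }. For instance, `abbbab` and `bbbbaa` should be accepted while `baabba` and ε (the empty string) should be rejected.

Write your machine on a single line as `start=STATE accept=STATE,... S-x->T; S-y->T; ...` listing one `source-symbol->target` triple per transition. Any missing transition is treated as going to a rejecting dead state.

start=S0; accept=S19,S20; S0-a->S1; S0-b->S2; S1-a->S3; S1-b->S4; S2-a->S5; S2-b->S6; S3-a->S7; S3-b->S8; S4-a->S9; S4-b->S10; S5-a->S7; S5-b->S8; S6-a->S9; S6-b->S10; S7-a->S11; S7-b->S12; S8-a->S13; S8-b->S14; S9-a->S11; S9-b->S12; S10-a->S13; S10-b->S14; S11-a->S15; S11-b->S16; S12-a->S17; S12-b->S18; S13-a->S15; S13-b->S16; S14-a->S17; S14-b->S18; S15-a->S19; S15-b->S20; S16-a->S21; S16-b->S22; S17-a->S19; S17-b->S20; S18-a->S21; S18-b->S22; S19-a->S3; S19-b->S4; S20-a->S5; S20-b->S6; S21-a->S3; S21-b->S4; S22-a->S5; S22-b->S6

Run two small machines in parallel and take their product. One (7 states) tracks the last 2 symbols read; the other (5 states) tracks the input length modulo 5. Each combined state is a pair, one component from each; accept when both components accept.
A 23-state machine:
          a    b  
>  S0     S1   S2 
   S1     S3   S4 
   S2     S5   S6 
   S3     S7   S8 
   S4     S9  S10 
   S5     S7   S8 
   S6     S9  S10 
   S7    S11  S12 
   S8    S13  S14 
   S9    S11  S12 
   S10   S13  S14 
   S11   S15  S16 
   S12   S17  S18 
   S13   S15  S16 
   S14   S17  S18 
   S15   S19  S20 
   S16   S21  S22 
   S17   S19  S20 
   S18   S21  S22 
 * S19    S3   S4 
 * S20    S5   S6 
   S21    S3   S4 
   S22    S5   S6 
(> = start, * = accepting)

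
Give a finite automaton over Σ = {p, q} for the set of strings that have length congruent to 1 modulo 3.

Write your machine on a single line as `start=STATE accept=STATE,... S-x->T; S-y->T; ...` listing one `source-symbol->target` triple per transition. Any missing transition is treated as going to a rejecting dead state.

start=s0; accept=s1; s0-p->s1; s0-q->s1; s1-p->s2; s1-q->s2; s2-p->s0; s2-q->s0

Only the length mod 3 matters, so use a 3-cycle: from any state, every input symbol moves to the next state, wrapping s2 back to s0. Mark s1 accepting.
3 states suffice.
        p   q  
>  s0   s1  s1 
 * s1   s2  s2 
   s2   s0  s0 
(> = start, * = accepting)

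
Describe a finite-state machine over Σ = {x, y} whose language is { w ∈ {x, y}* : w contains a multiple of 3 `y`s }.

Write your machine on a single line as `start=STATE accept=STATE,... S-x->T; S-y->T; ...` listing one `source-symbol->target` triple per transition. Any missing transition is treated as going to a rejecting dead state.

Keep the running count of `y`s modulo 3: each `y` advances along the cycle q0 → q1 → q2 → q0 while other symbols loop. Accept at q0.
A 3-state machine:
        x   y  
>* q0   q0  q1 
   q1   q1  q2 
   q2   q2  q0 
(> = start, * = accepting)

start=q0; accept=q0; q0-x->q0; q0-y->q1; q1-x->q1; q1-y->q2; q2-x->q2; q2-y->q0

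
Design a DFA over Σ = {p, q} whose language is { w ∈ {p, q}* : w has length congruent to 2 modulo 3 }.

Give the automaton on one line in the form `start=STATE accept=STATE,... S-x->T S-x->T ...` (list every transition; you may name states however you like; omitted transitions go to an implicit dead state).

Only the length mod 3 matters, so use a 3-cycle: from any state, every input symbol moves to the next state, wrapping s2 back to s0. Mark s2 accepting.
        p   q  
>  s0   s1  s1 
   s1   s2  s2 
 * s2   s0  s0 
(> = start, * = accepting)

start=s0 accept=s2 s0-p->s1 s0-q->s1 s1-p->s2 s1-q->s2 s2-p->s0 s2-q->s0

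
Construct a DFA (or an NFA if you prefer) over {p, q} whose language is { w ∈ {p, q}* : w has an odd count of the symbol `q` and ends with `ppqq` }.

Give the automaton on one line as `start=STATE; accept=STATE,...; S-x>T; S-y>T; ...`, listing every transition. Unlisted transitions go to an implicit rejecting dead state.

Handle the two conditions separately and then intersect. The first has 2 states tracking the count of `q`s modulo 2; the second has 5 states tracking how much of the suffix `ppqq` has currently been matched. A product state is a pair (one from each), accepting exactly when both do.
A 10-state machine:
        p   q  
>  s0   s1  s2 
   s1   s3  s2 
   s2   s4  s0 
   s3   s3  s5 
   s4   s6  s0 
   s5   s4  s7 
   s6   s6  s8 
   s7   s1  s2 
   s8   s1  s9 
 * s9   s4  s0 
(> = start, * = accepting)

start=s0; accept=s9; s0-p>s1; s0-q>s2; s1-p>s3; s1-q>s2; s2-p>s4; s2-q>s0; s3-p>s3; s3-q>s5; s4-p>s6; s4-q>s0; s5-p>s4; s5-q>s7; s6-p>s6; s6-q>s8; s7-p>s1; s7-q>s2; s8-p>s1; s8-q>s9; s9-p>s4; s9-q>s0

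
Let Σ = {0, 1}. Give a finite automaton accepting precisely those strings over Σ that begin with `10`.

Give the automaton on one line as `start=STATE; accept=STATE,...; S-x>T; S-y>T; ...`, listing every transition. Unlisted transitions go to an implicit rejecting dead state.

Walk along `10` while the input agrees: from A take `1` to B, and so on. Any deviation drops to the rejecting sink D. Once C is reached the prefix is confirmed and every continuation is accepted.
A 4-state machine:
       0  1 
>  A   D  B 
   B   C  D 
 * C   C  C 
   D   D  D 
(> = start, * = accepting)

start=A; accept=C; A-0>D; A-1>B; B-0>C; B-1>D; C-0>C; C-1>C; D-0>D; D-1>D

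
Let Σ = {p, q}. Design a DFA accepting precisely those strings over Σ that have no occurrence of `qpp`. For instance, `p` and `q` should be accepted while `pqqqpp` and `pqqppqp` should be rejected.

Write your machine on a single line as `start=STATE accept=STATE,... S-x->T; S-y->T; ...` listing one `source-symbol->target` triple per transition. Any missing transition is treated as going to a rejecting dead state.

start=A; accept=A,B,C; A-p->A; A-q->B; B-p->C; B-q->B; C-p->D; C-q->B; D-p->D; D-q->D

This is the complement of 'contains `qpp`'. Use the same substring-matching states — A through D holding how much of `qpp` has just been matched — but flip the accepting set: everything except the trap D accepts.
With 4 states:
       p  q 
>* A   A  B 
 * B   C  B 
 * C   D  B 
   D   D  D 
(> = start, * = accepting)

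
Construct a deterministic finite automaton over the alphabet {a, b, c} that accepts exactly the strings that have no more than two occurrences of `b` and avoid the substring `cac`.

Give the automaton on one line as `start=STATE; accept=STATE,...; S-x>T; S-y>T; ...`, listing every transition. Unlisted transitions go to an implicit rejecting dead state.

start=s0; accept=s0,s1,s2,s3,s4,s5,s7,s8,s11; s0-a>s0; s0-b>s1; s0-c>s2; s1-a>s1; s1-b>s3; s1-c>s4; s2-a>s5; s2-b>s1; s2-c>s2; s3-a>s3; s3-b>s6; s3-c>s7; s4-a>s8; s4-b>s3; s4-c>s4; s5-a>s0; s5-b>s1; s5-c>s9; s6-a>s6; s6-b>s6; s6-c>s10; s7-a>s11; s7-b>s6; s7-c>s7; s8-a>s1; s8-b>s3; s8-c>s12; s9-a>s9; s9-b>s12; s9-c>s9; s10-a>s13; s10-b>s6; s10-c>s10; s11-a>s3; s11-b>s6; s11-c>s14; s12-a>s12; s12-b>s14; s12-c>s12; s13-a>s6; s13-b>s6; s13-c>s15; s14-a>s14; s14-b>s15; s14-c>s14; s15-a>s15; s15-b>s15; s15-c>s15

Handle the two conditions separately and then intersect. One (4 states) tracks the count of `b`s, saturating at 3; the other (4 states) tracks partial matches of the forbidden pattern `cac`. Each combined state is a pair, one component from each; accept when both components accept.
          a    b    c  
>* s0     s0   s1   s2 
 * s1     s1   s3   s4 
 * s2     s5   s1   s2 
 * s3     s3   s6   s7 
 * s4     s8   s3   s4 
 * s5     s0   s1   s9 
   s6     s6   s6  s10 
 * s7    s11   s6   s7 
 * s8     s1   s3  s12 
   s9     s9  s12   s9 
   s10   s13   s6  s10 
 * s11    s3   s6  s14 
   s12   s12  s14  s12 
   s13    s6   s6  s15 
   s14   s14  s15  s14 
   s15   s15  s15  s15 
(> = start, * = accepting)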